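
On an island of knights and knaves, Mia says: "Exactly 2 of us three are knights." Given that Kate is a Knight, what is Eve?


Mia claims exactly 2 knights among Mia, Kate, Eve.
Given: Kate is a Knight.

Case 1: Mia is a Knight (tells truth)
  Then exactly 2 of the three are knights.
  Counting Mia, Kate: 2 knight(s) so far. Need 0 more → Eve = Knave.
Case 2: Mia is a Knave (lies)
  Then the count is NOT 2.
  If Eve = Knight, count = 2 = 2 → claim would be true, contradicts lie.
  If Eve = Knave, count = 1 ≠ 2 → lie confirmed ✓

Eve is a Knave.

Knave


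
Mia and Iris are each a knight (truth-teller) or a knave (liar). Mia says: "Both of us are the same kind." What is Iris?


Mia says: "Both of us are the same kind."
Case 1: Mia is a Knight (truth-teller)
  Statement is true → they ARE the same → Iris is also a Knight
Case 2: Mia is a Knave (liar)
  Statement is false → they are NOT the same → Iris is a Knight
In both cases, Iris is a Knight.

Knight


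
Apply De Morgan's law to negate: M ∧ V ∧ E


De Morgan's law: ¬(P ∧ Q ∧ R) ≡ ¬P ∨ ¬Q ∨ ¬R
¬(M ∧ V ∧ E) = ¬M ∨ ¬V ∨ ¬E

¬M ∨ ¬V ∨ ¬E


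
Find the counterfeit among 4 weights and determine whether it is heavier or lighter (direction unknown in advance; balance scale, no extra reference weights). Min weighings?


Let n = 4. 8 possibilities (n weights × lighter/heavier); each weighing has 3 outcomes.
Bound for k weighings: say the first weighing puts j weights on each pan. If it tips, the 2j weighed weights remain suspects (each with a known direction) and k-1 weighings give 3^(k-1) outcomes; 3^(k-1) is odd, so 2j ≤ 3^(k-1) - 1. If it balances, the n - 2j unweighed weights remain with direction unknown: 2(n - 2j) ≤ 3^(k-1) - 1 by the same parity argument. Adding, n ≤ (3^(k-1) - 1) + (3^(k-1) - 1)/2 = (3^k - 3)/2, and the classical three-group strategy achieves this (3 weights in 2 weighings, 12 in 3, 39 in 4, 120 in 5).
So we need the smallest k with (3^k - 3)/2 ≥ 4.
k = 2: (3^2 - 3)/2 = 3 < 4 ✗
k = 3: (3^3 - 3)/2 = 12 ≥ 4 ✓

3


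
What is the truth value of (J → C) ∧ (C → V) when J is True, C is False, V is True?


J = True, C = False, V = True
Step 1: J → C is false only when J=True and C=False. Result: False
Step 2: C → V is false only when C=True and V=False. Result: True
Step 3: False ∧ True = False

False


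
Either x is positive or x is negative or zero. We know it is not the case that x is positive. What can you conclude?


Disjunctive syllogism: P ∨ Q, ¬P ⊢ Q
Disjunction: x is positive ∨ x is negative or zero
We know it is not the case that x is positive.
By disjunctive syllogism, the other disjunct must be true.

x is negative or zero


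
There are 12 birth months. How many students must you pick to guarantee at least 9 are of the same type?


Pigeonhole: to guarantee k in one of n categories, need (k-1)×n + 1.
k = 9, n = 12
Minimum = (9-1) × 12 + 1 = 8 × 12 + 1

97


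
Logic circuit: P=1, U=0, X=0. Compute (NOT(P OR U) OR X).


P OR U = 1
NOT(1) = 0
0 OR 0 = 0

0


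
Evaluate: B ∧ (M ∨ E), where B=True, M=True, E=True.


B = True, M = True, E = True
Expression: B ∧ (M ∨ E)
Step 1: M ∨ E = True OR True = True
Step 2: B ∧ (True) = True AND True = True

True


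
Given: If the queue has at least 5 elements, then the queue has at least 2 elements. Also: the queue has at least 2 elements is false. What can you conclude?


Modus tollens: P → Q, ¬Q ⊢ ¬P
P: the queue has at least 5 elements
Q: the queue has at least 2 elements
We have P → Q and Q is false.
By modus tollens, P must be false.

It is not the case that the queue has at least 5 elements


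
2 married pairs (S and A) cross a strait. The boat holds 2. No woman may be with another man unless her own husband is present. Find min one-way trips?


Label couples S and A.
1. WS+WA → (far: WS,WA; near: HS,HA)
2. WS ←   (far: WA; near: HS,HA,WS)
3. HS+HA → (far: HS,HA,WA; near: WS)
4. HS ←   (far: HA,WA; near: HS,WS)  — HS returns, since WS is alone on near bank
5. HS+WS → (far: all four; near: empty)
Every state respects the constraint.
Minimum trips = 5

5


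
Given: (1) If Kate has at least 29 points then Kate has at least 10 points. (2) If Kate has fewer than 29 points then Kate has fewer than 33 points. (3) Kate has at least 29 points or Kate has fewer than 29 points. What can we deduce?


Constructive dilemma: (P → Q) ∧ (R → S), P ∨ R ⊢ Q ∨ S
Premise 1: Kate has at least 29 points → Kate has at least 10 points
Premise 2: Kate has fewer than 29 points → Kate has fewer than 33 points
Premise 3: Kate has at least 29 points ∨ Kate has fewer than 29 points
Case 1: Assuming Kate has at least 29 points, then by Premise 1, Kate has at least 10 points.
Case 2: Assuming Kate has fewer than 29 points, then by Premise 2, Kate has fewer than 33 points.
Since one of Kate has at least 29 points or Kate has fewer than 29 points must hold, we get Kate has at least 10 points or Kate has fewer than 33 points.

Kate has at least 10 points or Kate has fewer than 33 points.


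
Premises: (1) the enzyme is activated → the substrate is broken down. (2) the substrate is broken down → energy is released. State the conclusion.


Hypothetical syllogism: P → Q, Q → R ⊢ P → R
Premise 1: the enzyme is activated → the substrate is broken down
Premise 2: the substrate is broken down → energy is released
Chain the implications: the middle term (the substrate is broken down) links the two.
Conclusion: If the enzyme is activated, then energy is released.

If the enzyme is activated, then energy is released.


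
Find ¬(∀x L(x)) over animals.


Original: ∀x L(x)
Rule: ¬∀→∃, ¬∃→∀, negate predicate.
Negation: ∃x ¬L(x)

∃x ¬L(x)


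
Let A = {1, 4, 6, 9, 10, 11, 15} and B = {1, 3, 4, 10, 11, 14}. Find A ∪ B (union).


A = {1, 4, 6, 9, 10, 11, 15}
B = {1, 3, 4, 10, 11, 14}
Operation: union
All elements combined: 1, 3, 4, 6, 9, 10, 11, 14, 15

{1, 3, 4, 6, 9, 10, 11, 14, 15}


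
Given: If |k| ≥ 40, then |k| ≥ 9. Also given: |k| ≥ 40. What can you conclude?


Modus ponens: P → Q, P ⊢ Q
P: |k| ≥ 40
Q: |k| ≥ 9
We have P → Q and P is true.
By modus ponens, Q must be true.

|k| ≥ 9


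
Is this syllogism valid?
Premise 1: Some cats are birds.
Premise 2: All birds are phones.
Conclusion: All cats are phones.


Premise 1: Some cats are birds.
Premise 2: All birds are phones.
Conclusion: All cats are phones.
Fallacy: illicit minor. The minor term (cats) is distributed in the conclusion ('All cats ...') but undistributed in its premise ('Some cats are birds' doesn't cover all cats).
Only 'Some cats are phones' follows, not 'All'.

Invalid


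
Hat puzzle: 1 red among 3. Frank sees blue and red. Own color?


Total red = 1, seen red = 1
Own red = 1 - 1 = 0
Frank's hat is blue.

blue


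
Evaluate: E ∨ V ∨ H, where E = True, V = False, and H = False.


E = True, V = False, H = False
Step 1: E ∨ V = True OR False = True
Step 2: True ∨ H = True OR False = True
OR is true when at least one operand is true.

True


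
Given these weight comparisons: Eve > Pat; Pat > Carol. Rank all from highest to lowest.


Constraints: Eve > Pat; Pat > Carol
Method: at each step, the next-highest is the one remaining person who never appears on the smaller side of a constraint between remaining people.
  Step 1: remaining {Eve, Carol, Pat}; on the smaller side: {Carol, Pat} → Eve is next (Eve > Pat).
  Step 2: remaining {Carol, Pat}; on the smaller side: {Carol} → Pat is next (Pat > Carol).
  Step 3: only Carol remains → lowest.
Final ranking (highest to lowest):

Eve > Pat > Carol


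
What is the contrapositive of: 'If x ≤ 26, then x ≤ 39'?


Original: If x ≤ 26, then x ≤ 39
Contrapositive: If ¬Q, then ¬P
Negate Q: not (x ≤ 39)
Negate P: not (x ≤ 26)

If not (x ≤ 39), then not (x ≤ 26).


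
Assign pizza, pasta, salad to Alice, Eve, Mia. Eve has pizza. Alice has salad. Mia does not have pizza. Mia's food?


From clues:
  Alice → salad
  Eve → pizza
By elimination, Mia gets the remaining.

pasta


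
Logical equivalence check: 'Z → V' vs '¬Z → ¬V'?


Expression 1: Z → V
Expression 2: ¬Z → ¬V
Truth table (Z V | Expr1 Expr2):
  T T |   T     T
  T F |   F     T   ← differ
  F T |   T     F   ← differ
  F F |   T     T
Counterexample: Z=T, V=F gives Expr1 = F but Expr2 = T, so the expressions are NOT logically equivalent.

No


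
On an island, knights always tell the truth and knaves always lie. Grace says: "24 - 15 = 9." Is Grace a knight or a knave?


Statement: "24 - 15 = 9."
Actual: 24 - 15 = 9
Claimed: 9
Statement is TRUE → Grace tells the truth → Knight

Knight


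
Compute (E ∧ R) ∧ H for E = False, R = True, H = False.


E = False, R = True, H = False
Step 1: E ∧ R = False AND True = False
Step 2: False ∧ H = False AND False = False
AND is true only when ALL operands are true.

False


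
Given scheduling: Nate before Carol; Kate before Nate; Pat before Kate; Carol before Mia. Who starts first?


Constraints: Nate before Carol; Kate before Nate; Pat before Kate; Carol before Mia
The first task can have nothing scheduled before it, so it must never appear on the right of a 'before'.
Tasks appearing after some 'before': Carol, Nate, Kate, Mia.
The only task not in that list is Pat → it is first.

Pat


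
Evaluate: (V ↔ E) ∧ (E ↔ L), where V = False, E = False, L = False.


V = False, E = False, L = False
Step 1: V ↔ E is true when V and E have the same value. Result: True
Step 2: E ↔ L is true when E and L have the same value. Result: True
Step 3: True ∧ True = True

True


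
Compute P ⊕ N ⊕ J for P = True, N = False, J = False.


P = True, N = False, J = False
Step 1: P ⊕ N = True XOR False = True
Step 2: True ⊕ J = True XOR False = True
XOR is true when an odd number of operands are true.

True


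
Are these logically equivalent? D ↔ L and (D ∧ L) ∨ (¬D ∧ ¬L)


Expression 1: D ↔ L
Expression 2: (D ∧ L) ∨ (¬D ∧ ¬L)
Truth table (D L | Expr1 Expr2):
  T T |   T     T
  T F |   F     F
  F T |   F     F
  F F |   T     T
All 4 rows agree, so the expressions are logically equivalent.

Yes


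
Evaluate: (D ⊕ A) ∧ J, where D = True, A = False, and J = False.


D = True, A = False, J = False
Step 1: D ⊕ A = True XOR False = True
Step 2: True ∧ J = True AND False = False
XOR true when exactly one of D,A is true; then AND with J.

False


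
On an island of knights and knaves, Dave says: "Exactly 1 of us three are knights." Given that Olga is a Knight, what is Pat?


Dave claims exactly 1 knights among Dave, Olga, Pat.
Given: Olga is a Knight.

Case 1: Dave is a Knight (tells truth)
  Then exactly 1 of the three are knights.
  Counting Dave, Olga: 2 knight(s) so far. Need -1 more → impossible.
Case 2: Dave is a Knave (lies)
  Then the count is NOT 1.
  If Pat = Knave, count = 1 = 1 → claim would be true, contradicts lie.
  If Pat = Knight, count = 2 ≠ 1 → lie confirmed ✓

Pat is a Knight.

Knight


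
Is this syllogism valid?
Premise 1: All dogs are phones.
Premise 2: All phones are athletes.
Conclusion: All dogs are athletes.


Premise 1: All dogs are phones.
Premise 2: All phones are athletes.
Conclusion: All dogs are athletes.
Barbara syllogism (AAA-1): All A are B, All B are C → All A are C.
Middle term (phones) distributed in premise 2.

Valid


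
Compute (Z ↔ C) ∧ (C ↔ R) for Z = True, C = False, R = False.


Z = True, C = False, R = False
Step 1: Z ↔ C is true when Z and C have the same value. Result: False
Step 2: C ↔ R is true when C and R have the same value. Result: True
Step 3: False ∧ True = False

False


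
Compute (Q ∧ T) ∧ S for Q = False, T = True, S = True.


Q = False, T = True, S = True
Step 1: Q ∧ T = False AND True = False
Step 2: False ∧ S = False AND True = False
AND is true only when ALL operands are true.

False


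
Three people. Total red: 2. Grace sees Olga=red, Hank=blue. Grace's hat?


Total red = 2, seen red = 1
Own red = 2 - 1 = 1
Grace's hat is red.

red


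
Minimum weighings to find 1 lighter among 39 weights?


Each weighing has 3 outcomes (left heavy / balance / right heavy), so k weighings distinguish at most 3^k cases; splitting into three near-equal groups achieves this.
Need 3^k ≥ 39: 3^3 = 27 < 39 ≤ 3^4 = 81
k = ⌈log₃(39)⌉ = 4

4


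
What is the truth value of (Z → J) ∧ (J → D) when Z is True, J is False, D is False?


Z = True, J = False, D = False
Step 1: Z → J is false only when Z=True and J=False. Result: False
Step 2: J → D is false only when J=True and D=False. Result: True
Step 3: False ∧ True = False

False


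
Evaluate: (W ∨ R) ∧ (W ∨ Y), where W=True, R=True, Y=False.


W = True, R = True, Y = False
Expression: (W ∨ R) ∧ (W ∨ Y)
Step 1: W ∨ R = True OR True = True
Step 2: W ∨ Y = True OR False = True
Step 3: (True) ∧ (True) = True AND True = True

True


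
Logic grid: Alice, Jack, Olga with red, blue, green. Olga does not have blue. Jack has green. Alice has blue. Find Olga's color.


From clues:
  Jack → green
  Alice → blue
By elimination, Olga gets the remaining.

red


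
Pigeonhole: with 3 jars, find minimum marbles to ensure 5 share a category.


Pigeonhole: to guarantee k in one of n categories, need (k-1)×n + 1.
k = 5, n = 3
Minimum = (5-1) × 3 + 1 = 4 × 3 + 1

13


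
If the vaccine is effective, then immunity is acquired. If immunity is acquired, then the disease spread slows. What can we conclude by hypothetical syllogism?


Hypothetical syllogism: P → Q, Q → R ⊢ P → R
Premise 1: the vaccine is effective → immunity is acquired
Premise 2: immunity is acquired → the disease spread slows
Chain the implications: the middle term (immunity is acquired) links the two.
Conclusion: If the vaccine is effective, then the disease spread slows.

If the vaccine is effective, then the disease spread slows.


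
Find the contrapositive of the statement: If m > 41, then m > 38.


Original: If m > 41, then m > 38
Contrapositive: If ¬Q, then ¬P
Negate Q: not (m > 38)
Negate P: not (m > 41)

If not (m > 38), then not (m > 41).


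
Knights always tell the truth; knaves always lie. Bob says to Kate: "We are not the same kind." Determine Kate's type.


Bob says: "We are not the same kind."
Case 1: Bob is a Knight (truth-teller)
  Statement is true → they ARE different → Kate is a Knave
Case 2: Bob is a Knave (liar)
  Statement is false → they are NOT different → Kate is a Knave
In both cases, Kate is a Knave.

Knave


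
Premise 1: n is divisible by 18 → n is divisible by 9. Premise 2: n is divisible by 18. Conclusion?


Modus ponens: P → Q, P ⊢ Q
P: n is divisible by 18
Q: n is divisible by 9
We have P → Q and P is true.
By modus ponens, Q must be true.

n is divisible by 9


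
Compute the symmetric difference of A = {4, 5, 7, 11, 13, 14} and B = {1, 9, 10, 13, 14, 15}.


A = {4, 5, 7, 11, 13, 14}
B = {1, 9, 10, 13, 14, 15}
Operation: symmetric difference
In A only: [4, 5, 7, 11], in B only: [1, 9, 10, 15]

{1, 4, 5, 7, 9, 10, 11, 15}


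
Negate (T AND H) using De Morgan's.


De Morgan's law: ¬(P ∧ Q) ≡ ¬P ∨ ¬Q
¬(T ∧ H) = ¬T ∨ ¬H

¬T ∨ ¬H


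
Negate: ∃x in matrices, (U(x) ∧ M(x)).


Original: ∃x (U(x) ∧ M(x))
Rule: ¬∀→∃, ¬∃→∀, negate predicate.
Negation: ∀x (¬U(x) ∨ ¬M(x))

∀x (¬U(x) ∨ ¬M(x))


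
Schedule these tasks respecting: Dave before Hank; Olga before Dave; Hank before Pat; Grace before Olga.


Constraints: Dave before Hank; Olga before Dave; Hank before Pat; Grace before Olga
Method: repeatedly schedule the remaining task that has no remaining task required before it.
  Step 1: remaining {Grace, Hank, Pat, Dave, Olga}; every task except Grace still has a predecessor pending → schedule Grace.
  Step 2: remaining {Hank, Pat, Dave, Olga}; every task except Olga still has a predecessor pending → schedule Olga.
  Step 3: remaining {Hank, Pat, Dave}; every task except Dave still has a predecessor pending → schedule Dave.
  Step 4: remaining {Hank, Pat}; every task except Hank still has a predecessor pending → schedule Hank.
  Step 5: only Pat remains → schedule Pat.
Resulting order:

Grace → Olga → Dave → Hank → Pat


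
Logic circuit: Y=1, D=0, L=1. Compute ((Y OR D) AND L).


Y OR D = 1|0 = 1
1 AND 1 = 1

1


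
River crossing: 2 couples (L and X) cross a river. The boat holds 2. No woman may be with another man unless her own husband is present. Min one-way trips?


Label couples L and X.
1. WL+WX → (far: WL,WX; near: HL,HX)
2. WL ←   (far: WX; near: HL,HX,WL)
3. HL+HX → (far: HL,HX,WX; near: WL)
4. HL ←   (far: HX,WX; near: HL,WL)  — HL returns, since WL is alone on near bank
5. HL+WL → (far: all four; near: empty)
Every state respects the constraint.
Minimum trips = 5

5


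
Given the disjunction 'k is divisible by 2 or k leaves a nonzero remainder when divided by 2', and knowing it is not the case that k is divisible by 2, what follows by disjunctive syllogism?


Disjunctive syllogism: P ∨ Q, ¬P ⊢ Q
Disjunction: k is divisible by 2 ∨ k leaves a nonzero remainder when divided by 2
We know it is not the case that k is divisible by 2.
By disjunctive syllogism, the other disjunct must be true.

k leaves a nonzero remainder when divided by 2


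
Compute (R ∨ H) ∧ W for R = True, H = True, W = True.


R = True, H = True, W = True
Step 1: R ∨ H = True OR True = True
Step 2: True ∧ W = True AND True = True
OR is true when at least one operand is true; AND requires both.

True


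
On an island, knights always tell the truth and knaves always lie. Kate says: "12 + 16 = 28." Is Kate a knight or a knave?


Statement: "12 + 16 = 28."
Actual: 12 + 16 = 28
Claimed: 28
Statement is TRUE → Kate tells the truth → Knight

Knight


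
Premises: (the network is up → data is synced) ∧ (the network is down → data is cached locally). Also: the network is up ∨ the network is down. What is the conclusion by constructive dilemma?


Constructive dilemma: (P → Q) ∧ (R → S), P ∨ R ⊢ Q ∨ S
Premise 1: the network is up → data is synced
Premise 2: the network is down → data is cached locally
Premise 3: the network is up ∨ the network is down
Case 1: Assuming the network is up, then by Premise 1, data is synced.
Case 2: Assuming the network is down, then by Premise 2, data is cached locally.
Since one of the network is up or the network is down must hold, we get data is synced or data is cached locally.

Data is synced or data is cached locally.


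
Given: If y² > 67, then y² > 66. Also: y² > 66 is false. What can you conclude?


Modus tollens: P → Q, ¬Q ⊢ ¬P
P: y² > 67
Q: y² > 66
We have P → Q and Q is false.
By modus tollens, P must be false.

It is not the case that y² > 67


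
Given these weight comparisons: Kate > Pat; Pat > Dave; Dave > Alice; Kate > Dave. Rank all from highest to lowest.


Constraints: Kate > Pat; Pat > Dave; Dave > Alice; Kate > Dave
Method: at each step, the next-highest is the one remaining person who never appears on the smaller side of a constraint between remaining people.
  Step 1: remaining {Dave, Pat, Kate, Alice}; on the smaller side: {Dave, Pat, Alice} → Kate is next (Kate > Pat; Kate > Dave).
  Step 2: remaining {Dave, Pat, Alice}; on the smaller side: {Dave, Alice} → Pat is next (Pat > Dave).
  Step 3: remaining {Dave, Alice}; on the smaller side: {Alice} → Dave is next (Dave > Alice).
  Step 4: only Alice remains → lowest.
Final ranking (highest to lowest):

Kate > Pat > Dave > Alice


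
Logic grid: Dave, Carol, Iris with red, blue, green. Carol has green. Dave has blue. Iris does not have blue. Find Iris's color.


From clues:
  Carol → green
  Dave → blue
By elimination, Iris gets the remaining.

red


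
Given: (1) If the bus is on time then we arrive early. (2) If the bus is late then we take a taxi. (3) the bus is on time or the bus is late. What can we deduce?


Constructive dilemma: (P → Q) ∧ (R → S), P ∨ R ⊢ Q ∨ S
Premise 1: the bus is on time → we arrive early
Premise 2: the bus is late → we take a taxi
Premise 3: the bus is on time ∨ the bus is late
Case 1: Assuming the bus is on time, then by Premise 1, we arrive early.
Case 2: Assuming the bus is late, then by Premise 2, we take a taxi.
Since one of the bus is on time or the bus is late must hold, we get we arrive early or we take a taxi.

We arrive early or we take a taxi.


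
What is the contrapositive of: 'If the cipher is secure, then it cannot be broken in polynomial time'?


Original: If the cipher is secure, then it cannot be broken in polynomial time
Contrapositive: If ¬Q, then ¬P
Negate Q: not (it cannot be broken in polynomial time)
Negate P: not (the cipher is secure)

If not (it cannot be broken in polynomial time), then not (the cipher is secure).


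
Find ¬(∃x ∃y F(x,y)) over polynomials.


Original: ∃x ∃y F(x,y)
Rule: ¬∀→∃, ¬∃→∀, negate predicate.
Negation: ∀x ∀y ¬F(x,y)

∀x ∀y ¬F(x,y)


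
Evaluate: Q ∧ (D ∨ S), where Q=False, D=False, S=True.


Q = False, D = False, S = True
Expression: Q ∧ (D ∨ S)
Step 1: D ∨ S = False OR True = True
Step 2: Q ∧ (True) = False AND True = False

False


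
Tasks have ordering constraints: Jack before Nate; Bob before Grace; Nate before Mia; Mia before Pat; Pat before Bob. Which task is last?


Constraints: Jack before Nate; Bob before Grace; Nate before Mia; Mia before Pat; Pat before Bob
The last task can have nothing scheduled after it, so it must never appear on the left of a 'before'.
Tasks appearing before some other task: Jack, Bob, Nate, Mia, Pat.
The only task not in that list is Grace → it is last.

Grace


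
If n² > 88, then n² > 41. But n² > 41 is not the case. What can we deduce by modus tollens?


Modus tollens: P → Q, ¬Q ⊢ ¬P
P: n² > 88
Q: n² > 41
We have P → Q and Q is false.
By modus tollens, P must be false.

It is not the case that n² > 88


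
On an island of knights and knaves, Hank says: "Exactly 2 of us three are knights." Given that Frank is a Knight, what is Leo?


Hank claims exactly 2 knights among Hank, Frank, Leo.
Given: Frank is a Knight.

Case 1: Hank is a Knight (tells truth)
  Then exactly 2 of the three are knights.
  Counting Hank, Frank: 2 knight(s) so far. Need 0 more → Leo = Knave.
Case 2: Hank is a Knave (lies)
  Then the count is NOT 2.
  If Leo = Knight, count = 2 = 2 → claim would be true, contradicts lie.
  If Leo = Knave, count = 1 ≠ 2 → lie confirmed ✓

Leo is a Knave.

Knave


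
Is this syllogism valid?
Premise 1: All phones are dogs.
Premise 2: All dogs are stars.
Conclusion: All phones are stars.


Premise 1: All phones are dogs.
Premise 2: All dogs are stars.
Conclusion: All phones are stars.
Barbara syllogism (AAA-1): All A are B, All B are C → All A are C.
Middle term (dogs) distributed in premise 2.

Valid


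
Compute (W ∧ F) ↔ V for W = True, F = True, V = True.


W = True, F = True, V = True
Step 1: W ∧ F = True AND True = True
Step 2: (True) ↔ V: true when both sides have same truth value.
Result: True ↔ True = True

True


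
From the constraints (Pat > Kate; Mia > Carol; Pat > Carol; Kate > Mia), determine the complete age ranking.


Constraints: Pat > Kate; Mia > Carol; Pat > Carol; Kate > Mia
Method: at each step, the next-highest is the one remaining person who never appears on the smaller side of a constraint between remaining people.
  Step 1: remaining {Carol, Pat, Mia, Kate}; on the smaller side: {Carol, Mia, Kate} → Pat is next (Pat > Kate; Pat > Carol).
  Step 2: remaining {Carol, Mia, Kate}; on the smaller side: {Carol, Mia} → Kate is next (Kate > Mia).
  Step 3: remaining {Carol, Mia}; on the smaller side: {Carol} → Mia is next (Mia > Carol).
  Step 4: only Carol remains → lowest.
Final ranking (highest to lowest):

Pat > Kate > Mia > Carol


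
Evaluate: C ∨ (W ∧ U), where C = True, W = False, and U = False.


C = True, W = False, U = False
Step 1: W ∧ U = False AND False = False
Step 2: C ∨ False = True OR False = True
AND evaluated first (higher precedence); then OR applied.

True


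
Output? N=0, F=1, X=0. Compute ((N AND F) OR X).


N AND F = 0&1 = 0
0 OR 0 = 0

0


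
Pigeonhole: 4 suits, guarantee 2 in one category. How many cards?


Pigeonhole: to guarantee k in one of n categories, need (k-1)×n + 1.
k = 2, n = 4
Minimum = (2-1) × 4 + 1 = 1 × 4 + 1

5


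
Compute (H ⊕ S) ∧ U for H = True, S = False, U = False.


H = True, S = False, U = False
Step 1: H ⊕ S = True XOR False = True
Step 2: True ∧ U = True AND False = False
XOR true when exactly one of H,S is true; then AND with U.

False


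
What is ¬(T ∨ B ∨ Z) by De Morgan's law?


De Morgan's law: ¬(P ∨ Q ∨ R) ≡ ¬P ∧ ¬Q ∧ ¬R
¬(T ∨ B ∨ Z) = ¬T ∧ ¬B ∧ ¬Z

¬T ∧ ¬B ∧ ¬Z


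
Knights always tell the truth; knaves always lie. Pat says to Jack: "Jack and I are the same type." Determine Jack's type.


Pat says: "Jack and I are the same type."
Case 1: Pat is a Knight (truth-teller)
  Statement is true → they ARE the same → Jack is also a Knight
Case 2: Pat is a Knave (liar)
  Statement is false → they are NOT the same → Jack is a Knight
In both cases, Jack is a Knight.

Knight


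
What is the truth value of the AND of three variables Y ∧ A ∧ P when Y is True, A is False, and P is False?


Y = True, A = False, P = False
Step 1: Y ∧ A = True AND False = False
Step 2: (False) ∧ P = (False) AND False = False
AND is true only when ALL operands are true.

False


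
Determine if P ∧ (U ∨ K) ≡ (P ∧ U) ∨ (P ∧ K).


Expression 1: P ∧ (U ∨ K)
Expression 2: (P ∧ U) ∨ (P ∧ K)
Truth table (P U K | Expr1 Expr2):
  T T T |   T     T
  T T F |   T     T
  T F T |   T     T
  T F F |   F     F
  F T T |   F     F
  F T F |   F     F
  F F T |   F     F
  F F F |   F     F
All 8 rows agree, so the expressions are logically equivalent.

Yes


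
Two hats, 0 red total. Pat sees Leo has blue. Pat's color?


Total red = 0, Leo = blue
Red accounted for: 0
Remaining for Pat: 0
Pat's hat is blue.

blue


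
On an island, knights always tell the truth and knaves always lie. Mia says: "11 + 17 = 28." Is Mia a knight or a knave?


Statement: "11 + 17 = 28."
Actual: 11 + 17 = 28
Claimed: 28
Statement is TRUE → Mia tells the truth → Knight

Knight


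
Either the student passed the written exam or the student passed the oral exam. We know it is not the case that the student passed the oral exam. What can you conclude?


Disjunctive syllogism: P ∨ Q, ¬P ⊢ Q
Disjunction: the student passed the written exam ∨ the student passed the oral exam
We know it is not the case that the student passed the oral exam.
By disjunctive syllogism, the other disjunct must be true.

The student passed the written exam


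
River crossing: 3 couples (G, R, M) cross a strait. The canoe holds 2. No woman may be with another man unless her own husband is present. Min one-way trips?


Label couples G, R, M (H = husband, W = wife).
Counting alone: 6 people, the canoe carries 2 and someone must bring it back, so each round trip nets at most +1 on the far side until the last crossing → at least 9 trips. The jealousy constraint makes 9 impossible; the shortest valid schedule has 11:
1. WG+WR →  (far: WG,WR; near: HG,HR,HM,WM)
2. WG ←       (far: WR; near: HG,HR,HM,WG,WM)
3. WG+WM →  (far: WG,WR,WM; near: HG,HR,HM)
4. WG ←       (far: WR,WM; near: HG,HR,HM,WG)
5. HR+HM →  (far: HR,WR,HM,WM; near: HG,WG)
6. HR+WR ←  (far: HM,WM; near: HG,WG,HR,WR)
7. HG+HR →  (far: HG,HR,HM,WM; near: WG,WR)
8. WM ←       (far: HG,HR,HM; near: WG,WR,WM)
9. WG+WR →  (far: HG,WG,HR,WR,HM; near: WM)
10. HM ←      (far: HG,WG,HR,WR; near: HM,WM)
11. HM+WM → (far: all six; near: empty)
In every state each wife is either with her husband or with no other man.
Minimum trips = 11

11


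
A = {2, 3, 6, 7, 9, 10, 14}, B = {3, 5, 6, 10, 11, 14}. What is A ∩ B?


A = {2, 3, 6, 7, 9, 10, 14}
B = {3, 5, 6, 10, 11, 14}
Operation: intersection
Elements in both: 3, 6, 10, 14

{3, 6, 10, 14}


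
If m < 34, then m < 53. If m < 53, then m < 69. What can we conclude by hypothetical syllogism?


Hypothetical syllogism: P → Q, Q → R ⊢ P → R
Premise 1: m < 34 → m < 53
Premise 2: m < 53 → m < 69
Chain the implications: the middle term (m < 53) links the two.
Conclusion: If m < 34, then m < 69.

If m < 34, then m < 69.


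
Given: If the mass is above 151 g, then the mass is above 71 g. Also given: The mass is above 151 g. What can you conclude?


Modus ponens: P → Q, P ⊢ Q
P: the mass is above 151 g
Q: the mass is above 71 g
We have P → Q and P is true.
By modus ponens, Q must be true.

The mass is above 71 g


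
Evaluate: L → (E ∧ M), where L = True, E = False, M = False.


L = True, E = False, M = False
Step 1: E ∧ M = False AND False = False
Step 2: L → (False): false only when L=True and consequent=False.
Result: False

False


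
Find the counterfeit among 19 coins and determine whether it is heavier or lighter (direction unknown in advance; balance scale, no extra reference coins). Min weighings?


Let n = 19. 38 possibilities (n coins × lighter/heavier); each weighing has 3 outcomes.
Bound for k weighings: say the first weighing puts j coins on each pan. If it tips, the 2j weighed coins remain suspects (each with a known direction) and k-1 weighings give 3^(k-1) outcomes; 3^(k-1) is odd, so 2j ≤ 3^(k-1) - 1. If it balances, the n - 2j unweighed coins remain with direction unknown: 2(n - 2j) ≤ 3^(k-1) - 1 by the same parity argument. Adding, n ≤ (3^(k-1) - 1) + (3^(k-1) - 1)/2 = (3^k - 3)/2, and the classical three-group strategy achieves this (3 coins in 2 weighings, 12 in 3, 39 in 4, 120 in 5).
So we need the smallest k with (3^k - 3)/2 ≥ 19.
k = 3: (3^3 - 3)/2 = 12 < 19 ✗
k = 4: (3^4 - 3)/2 = 39 ≥ 19 ✓

4


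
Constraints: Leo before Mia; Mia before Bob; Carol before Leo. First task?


Constraints: Leo before Mia; Mia before Bob; Carol before Leo
The first task can have nothing scheduled before it, so it must never appear on the right of a 'before'.
Tasks appearing after some 'before': Mia, Bob, Leo.
The only task not in that list is Carol → it is first.

Carol


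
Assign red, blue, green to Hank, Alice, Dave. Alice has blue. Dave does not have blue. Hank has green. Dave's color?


From clues:
  Hank → green
  Alice → blue
By elimination, Dave gets the remaining.

red


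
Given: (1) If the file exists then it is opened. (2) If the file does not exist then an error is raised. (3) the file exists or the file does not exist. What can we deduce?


Constructive dilemma: (P → Q) ∧ (R → S), P ∨ R ⊢ Q ∨ S
Premise 1: the file exists → it is opened
Premise 2: the file does not exist → an error is raised
Premise 3: the file exists ∨ the file does not exist
Case 1: Assuming the file exists, then by Premise 1, it is opened.
Case 2: Assuming the file does not exist, then by Premise 2, an error is raised.
Since one of the file exists or the file does not exist must hold, we get it is opened or an error is raised.

It is opened or an error is raised.


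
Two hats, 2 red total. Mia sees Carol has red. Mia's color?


Total red = 2, Carol = red
Red accounted for: 1
Remaining for Mia: 1
Mia's hat is red.

red


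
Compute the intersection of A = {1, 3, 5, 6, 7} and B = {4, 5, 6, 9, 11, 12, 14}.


A = {1, 3, 5, 6, 7}
B = {4, 5, 6, 9, 11, 12, 14}
Operation: intersection
Elements in both: 5, 6

{5, 6}


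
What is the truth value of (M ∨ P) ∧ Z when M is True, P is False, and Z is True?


M = True, P = False, Z = True
Step 1: M ∨ P = True OR False = True
Step 2: True ∧ Z = True AND True = True
OR is true when at least one operand is true; AND requires both.

True


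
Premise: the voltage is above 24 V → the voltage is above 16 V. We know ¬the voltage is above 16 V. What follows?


Modus tollens: P → Q, ¬Q ⊢ ¬P
P: the voltage is above 24 V
Q: the voltage is above 16 V
We have P → Q and Q is false.
By modus tollens, P must be false.

It is not the case that the voltage is above 24 V


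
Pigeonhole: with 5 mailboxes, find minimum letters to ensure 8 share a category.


Pigeonhole: to guarantee k in one of n categories, need (k-1)×n + 1.
k = 8, n = 5
Minimum = (8-1) × 5 + 1 = 7 × 5 + 1

36


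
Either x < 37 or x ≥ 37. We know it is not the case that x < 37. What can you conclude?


Disjunctive syllogism: P ∨ Q, ¬P ⊢ Q
Disjunction: x < 37 ∨ x ≥ 37
We know it is not the case that x < 37.
By disjunctive syllogism, the other disjunct must be true.

x ≥ 37


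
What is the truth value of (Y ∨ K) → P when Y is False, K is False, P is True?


Y = False, K = False, P = True
Step 1: Y ∨ K = False OR False = False
Step 2: (False) → P: false only when antecedent=True and P=False.
Result: True

True


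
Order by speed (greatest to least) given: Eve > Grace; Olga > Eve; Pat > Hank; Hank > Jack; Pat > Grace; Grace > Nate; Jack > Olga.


Constraints: Eve > Grace; Olga > Eve; Pat > Hank; Hank > Jack; Pat > Grace; Grace > Nate; Jack > Olga
Method: at each step, the next-highest is the one remaining person who never appears on the smaller side of a constraint between remaining people.
  Step 1: remaining {Nate, Hank, Grace, Olga, Jack, Pat, Eve}; on the smaller side: {Nate, Hank, Grace, Olga, Jack, Eve} → Pat is next (Pat > Hank; Pat > Grace).
  Step 2: remaining {Nate, Hank, Grace, Olga, Jack, Eve}; on the smaller side: {Nate, Grace, Olga, Jack, Eve} → Hank is next (Hank > Jack).
  Step 3: remaining {Nate, Grace, Olga, Jack, Eve}; on the smaller side: {Nate, Grace, Olga, Eve} → Jack is next (Jack > Olga).
  Step 4: remaining {Nate, Grace, Olga, Eve}; on the smaller side: {Nate, Grace, Eve} → Olga is next (Olga > Eve).
  Step 5: remaining {Nate, Grace, Eve}; on the smaller side: {Nate, Grace} → Eve is next (Eve > Grace).
  Step 6: remaining {Nate, Grace}; on the smaller side: {Nate} → Grace is next (Grace > Nate).
  Step 7: only Nate remains → lowest.
Final ranking (highest to lowest):

Pat > Hank > Jack > Olga > Eve > Grace > Nate


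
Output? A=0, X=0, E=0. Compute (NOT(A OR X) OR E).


A OR X = 0
NOT(0) = 1
1 OR 0 = 1

1


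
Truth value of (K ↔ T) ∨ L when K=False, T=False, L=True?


K = False, T = False, L = True
Expression: (K ↔ T) ∨ L
Step 1: K ↔ T = (False iff False) (true when values match) = True
Step 2: (True) ∨ L = True OR True = True

True


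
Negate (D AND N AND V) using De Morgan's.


De Morgan's law: ¬(P ∧ Q ∧ R) ≡ ¬P ∨ ¬Q ∨ ¬R
¬(D ∧ N ∧ V) = ¬D ∨ ¬N ∨ ¬V

¬D ∨ ¬N ∨ ¬V


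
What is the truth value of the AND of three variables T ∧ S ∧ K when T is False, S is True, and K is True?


T = False, S = True, K = True
Step 1: T ∧ S = False AND True = False
Step 2: (False) ∧ K = (False) AND True = False
AND is true only when ALL operands are true.

False


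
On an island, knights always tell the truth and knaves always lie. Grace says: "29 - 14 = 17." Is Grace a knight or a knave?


Statement: "29 - 14 = 17."
Actual: 29 - 14 = 15
Claimed: 17
Statement is FALSE → Grace lies → Knave

Knave


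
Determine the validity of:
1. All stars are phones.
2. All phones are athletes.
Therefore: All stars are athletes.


Premise 1: All stars are phones.
Premise 2: All phones are athletes.
Conclusion: All stars are athletes.
Barbara syllogism (AAA-1): All A are B, All B are C → All A are C.
Middle term (phones) distributed in premise 2.

Valid


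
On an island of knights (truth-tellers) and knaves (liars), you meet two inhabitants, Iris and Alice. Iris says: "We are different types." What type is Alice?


Iris says: "We are different types."
Case 1: Iris is a Knight (truth-teller)
  Statement is true → they ARE different → Alice is a Knave
Case 2: Iris is a Knave (liar)
  Statement is false → they are NOT different → Alice is a Knave
In both cases, Alice is a Knave.

Knave


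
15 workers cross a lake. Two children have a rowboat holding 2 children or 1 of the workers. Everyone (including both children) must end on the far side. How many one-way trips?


Per crossing of one of the workers: children→, one←, one of the workers→, one← = 4 trips
15 × 4 = 60, + 1 final children→ = 61
Minimum trips = 61

61


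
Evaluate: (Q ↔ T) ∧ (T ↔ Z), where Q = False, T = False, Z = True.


Q = False, T = False, Z = True
Step 1: Q ↔ T is true when Q and T have the same value. Result: True
Step 2: T ↔ Z is true when T and Z have the same value. Result: False
Step 3: True ∧ False = False

False


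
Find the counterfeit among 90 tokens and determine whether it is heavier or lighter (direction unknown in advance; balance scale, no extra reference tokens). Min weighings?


Let n = 90. 180 possibilities (n tokens × lighter/heavier); each weighing has 3 outcomes.
Bound for k weighings: say the first weighing puts j tokens on each pan. If it tips, the 2j weighed tokens remain suspects (each with a known direction) and k-1 weighings give 3^(k-1) outcomes; 3^(k-1) is odd, so 2j ≤ 3^(k-1) - 1. If it balances, the n - 2j unweighed tokens remain with direction unknown: 2(n - 2j) ≤ 3^(k-1) - 1 by the same parity argument. Adding, n ≤ (3^(k-1) - 1) + (3^(k-1) - 1)/2 = (3^k - 3)/2, and the classical three-group strategy achieves this (3 tokens in 2 weighings, 12 in 3, 39 in 4, 120 in 5).
So we need the smallest k with (3^k - 3)/2 ≥ 90.
k = 4: (3^4 - 3)/2 = 39 < 90 ✗
k = 5: (3^5 - 3)/2 = 120 ≥ 90 ✓

5


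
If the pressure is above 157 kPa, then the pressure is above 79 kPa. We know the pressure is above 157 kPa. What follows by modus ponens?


Modus ponens: P → Q, P ⊢ Q
P: the pressure is above 157 kPa
Q: the pressure is above 79 kPa
We have P → Q and P is true.
By modus ponens, Q must be true.

The pressure is above 79 kPa


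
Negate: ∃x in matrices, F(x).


Original: ∃x F(x)
Rule: ¬∀→∃, ¬∃→∀, negate predicate.
Negation: ∀x ¬F(x)

∀x ¬F(x)


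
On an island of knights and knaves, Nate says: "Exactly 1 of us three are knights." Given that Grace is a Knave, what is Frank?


Nate claims exactly 1 knights among Nate, Grace, Frank.
Given: Grace is a Knave.

Case 1: Nate is a Knight (tells truth)
  Then exactly 1 of the three are knights.
  Counting Nate, Grace: 1 knight(s) so far. Need 0 more → Frank = Knave.
Case 2: Nate is a Knave (lies)
  Then the count is NOT 1.
  If Frank = Knight, count = 1 = 1 → claim would be true, contradicts lie.
  If Frank = Knave, count = 0 ≠ 1 → lie confirmed ✓

Frank is a Knave.

Knave


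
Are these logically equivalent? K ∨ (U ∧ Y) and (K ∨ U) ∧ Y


Expression 1: K ∨ (U ∧ Y)
Expression 2: (K ∨ U) ∧ Y
Truth table (K U Y | Expr1 Expr2):
  T T T |   T     T
  T T F |   T     F   ← differ
  T F T |   T     T
  T F F |   T     F   ← differ
  F T T |   T     T
  F T F |   F     F
  F F T |   F     F
  F F F |   F     F
Counterexample: K=T, U=T, Y=F gives Expr1 = T but Expr2 = F, so the expressions are NOT logically equivalent.

No


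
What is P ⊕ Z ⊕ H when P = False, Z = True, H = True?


P = False, Z = True, H = True
Step 1: P ⊕ Z = False XOR True = True
Step 2: True ⊕ H = True XOR True = False
XOR is true when an odd number of operands are true.

False


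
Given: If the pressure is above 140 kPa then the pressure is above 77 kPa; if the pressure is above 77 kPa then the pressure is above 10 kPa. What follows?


Hypothetical syllogism: P → Q, Q → R ⊢ P → R
Premise 1: the pressure is above 140 kPa → the pressure is above 77 kPa
Premise 2: the pressure is above 77 kPa → the pressure is above 10 kPa
Chain the implications: the middle term (the pressure is above 77 kPa) links the two.
Conclusion: If the pressure is above 140 kPa, then the pressure is above 10 kPa.

If the pressure is above 140 kPa, then the pressure is above 10 kPa.
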